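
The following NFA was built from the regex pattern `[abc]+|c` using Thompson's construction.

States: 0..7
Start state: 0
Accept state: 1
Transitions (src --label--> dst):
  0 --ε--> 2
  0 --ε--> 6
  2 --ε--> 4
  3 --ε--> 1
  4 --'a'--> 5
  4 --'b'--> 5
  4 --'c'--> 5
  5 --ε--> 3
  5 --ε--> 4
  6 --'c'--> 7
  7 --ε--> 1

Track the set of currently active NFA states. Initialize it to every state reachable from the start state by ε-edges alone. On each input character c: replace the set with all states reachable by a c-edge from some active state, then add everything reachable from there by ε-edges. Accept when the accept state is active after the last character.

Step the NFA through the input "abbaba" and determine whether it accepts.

start: ε-closure({0}) = {0,2,4,6}
'a' @ 1: {1,3,4,5}  (accept∈set)
'b' @ 2: {1,3,4,5}  (accept∈set)
'b' @ 3: {1,3,4,5}  (accept∈set)
'a' @ 4: {1,3,4,5}  (accept∈set)
'b' @ 5: {1,3,4,5}  (accept∈set)
'a' @ 6: {1,3,4,5}  (accept∈set)
end set {1,3,4,5} — state 1 in

Answer: ACCEPT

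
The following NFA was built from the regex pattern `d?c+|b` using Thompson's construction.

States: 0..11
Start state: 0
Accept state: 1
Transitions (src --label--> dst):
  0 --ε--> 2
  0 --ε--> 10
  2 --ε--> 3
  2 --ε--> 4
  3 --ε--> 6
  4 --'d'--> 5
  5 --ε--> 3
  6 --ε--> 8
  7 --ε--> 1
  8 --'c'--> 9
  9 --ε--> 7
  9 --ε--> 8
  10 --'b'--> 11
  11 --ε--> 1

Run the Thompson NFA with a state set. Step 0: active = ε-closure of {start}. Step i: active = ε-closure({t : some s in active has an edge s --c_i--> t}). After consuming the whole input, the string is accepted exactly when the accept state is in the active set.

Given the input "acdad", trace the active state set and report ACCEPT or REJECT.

initial (ε-close {0}): {0,2,3,4,6,8,10}
'a' @ 1: {}  — state set empty
rest 'cdad' ignored (set empty)
after full input: {}  (accept=1 not in)

Answer: REJECT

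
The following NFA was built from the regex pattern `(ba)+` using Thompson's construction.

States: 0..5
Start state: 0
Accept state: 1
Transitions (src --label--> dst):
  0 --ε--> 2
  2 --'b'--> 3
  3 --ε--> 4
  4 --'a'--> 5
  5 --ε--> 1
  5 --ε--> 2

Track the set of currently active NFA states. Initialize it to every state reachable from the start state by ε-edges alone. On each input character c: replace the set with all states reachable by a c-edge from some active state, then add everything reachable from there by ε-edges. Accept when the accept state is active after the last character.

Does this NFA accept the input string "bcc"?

start: ε-closure({0}) = {0,2}
'b' @ 1: {3,4}
'c' @ 2: {}  — state set empty
rest 'c' ignored (set empty)
final: {}; accept 1 not in set

Answer: REJECT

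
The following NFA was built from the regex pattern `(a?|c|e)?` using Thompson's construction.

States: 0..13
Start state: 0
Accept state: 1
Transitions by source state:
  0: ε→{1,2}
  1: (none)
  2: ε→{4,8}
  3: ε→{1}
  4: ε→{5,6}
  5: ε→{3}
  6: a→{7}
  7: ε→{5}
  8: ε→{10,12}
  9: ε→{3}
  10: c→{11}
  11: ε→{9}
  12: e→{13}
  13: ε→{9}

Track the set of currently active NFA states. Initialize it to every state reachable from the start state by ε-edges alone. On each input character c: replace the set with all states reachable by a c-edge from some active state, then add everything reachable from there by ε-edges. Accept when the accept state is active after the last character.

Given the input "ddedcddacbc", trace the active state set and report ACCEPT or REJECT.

S₀ = ε-closure({0}) = {0,1,2,3,4,5,6,8,10,12}
'd' @ 1: {}  — state set empty
rest 'dedcddacbc' ignored (set empty)
after full input: {}  (accept=1 not in)

Answer: REJECT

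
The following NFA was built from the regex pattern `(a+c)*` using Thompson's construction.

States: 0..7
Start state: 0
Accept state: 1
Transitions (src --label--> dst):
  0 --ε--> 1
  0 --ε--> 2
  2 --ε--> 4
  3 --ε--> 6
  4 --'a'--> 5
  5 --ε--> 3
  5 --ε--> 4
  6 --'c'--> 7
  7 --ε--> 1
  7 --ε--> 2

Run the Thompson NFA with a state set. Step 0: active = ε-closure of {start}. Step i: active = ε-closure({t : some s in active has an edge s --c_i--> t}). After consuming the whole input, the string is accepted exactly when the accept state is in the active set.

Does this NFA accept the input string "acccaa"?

start: ε-closure({0}) = {0,1,2,4}
'a' @ 1: {3,4,5,6}
'c' @ 2: {1,2,4,7}  [accepting]
'c' @ 3: {}  — no active states
rest 'caa' ignored (set empty)
final: {}; accept 1 not in set

Answer: REJECT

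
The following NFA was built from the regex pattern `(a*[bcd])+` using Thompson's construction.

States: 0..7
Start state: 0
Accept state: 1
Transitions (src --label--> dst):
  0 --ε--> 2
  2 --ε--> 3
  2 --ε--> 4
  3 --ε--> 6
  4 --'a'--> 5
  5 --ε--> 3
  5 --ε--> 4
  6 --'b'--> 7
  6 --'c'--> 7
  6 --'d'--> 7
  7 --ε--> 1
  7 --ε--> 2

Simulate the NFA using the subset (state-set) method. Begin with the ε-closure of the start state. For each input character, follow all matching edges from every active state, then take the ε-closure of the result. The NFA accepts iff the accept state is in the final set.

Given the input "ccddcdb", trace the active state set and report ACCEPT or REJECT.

Answer: ACCEPT

Trace:
initial (ε-close {0}): {0,2,3,4,6}
'c' @ 1: {1,2,3,4,6,7}  (accept∈set)
'c' @ 2: {1,2,3,4,6,7}  (accept∈set)
'd' @ 3: {1,2,3,4,6,7}  (accept∈set)
'd' @ 4: {1,2,3,4,6,7}  (accept∈set)
'c' @ 5: {1,2,3,4,6,7}  (accept∈set)
'd' @ 6: {1,2,3,4,6,7}  (accept∈set)
'b' @ 7: {1,2,3,4,6,7}  (accept∈set)
final: {1,2,3,4,6,7}; accept 1 in set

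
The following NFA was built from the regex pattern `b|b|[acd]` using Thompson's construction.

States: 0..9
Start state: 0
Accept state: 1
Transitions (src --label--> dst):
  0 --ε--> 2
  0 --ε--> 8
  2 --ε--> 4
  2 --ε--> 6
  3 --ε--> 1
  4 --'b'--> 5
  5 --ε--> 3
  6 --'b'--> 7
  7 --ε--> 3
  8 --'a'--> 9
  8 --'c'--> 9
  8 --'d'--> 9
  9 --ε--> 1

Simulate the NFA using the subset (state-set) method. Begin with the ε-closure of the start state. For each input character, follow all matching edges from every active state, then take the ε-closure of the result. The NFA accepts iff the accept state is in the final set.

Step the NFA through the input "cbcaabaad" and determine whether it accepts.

Answer: REJECT

Trace:
S₀ = ε-closure({0}) = {0,2,4,6,8}
'c' @ 1: {1,9}  (accept∈set)
'b' @ 2: {}  — state set empty
rest 'caabaad' ignored (set empty)
after full input: {}  (accept=1 not in)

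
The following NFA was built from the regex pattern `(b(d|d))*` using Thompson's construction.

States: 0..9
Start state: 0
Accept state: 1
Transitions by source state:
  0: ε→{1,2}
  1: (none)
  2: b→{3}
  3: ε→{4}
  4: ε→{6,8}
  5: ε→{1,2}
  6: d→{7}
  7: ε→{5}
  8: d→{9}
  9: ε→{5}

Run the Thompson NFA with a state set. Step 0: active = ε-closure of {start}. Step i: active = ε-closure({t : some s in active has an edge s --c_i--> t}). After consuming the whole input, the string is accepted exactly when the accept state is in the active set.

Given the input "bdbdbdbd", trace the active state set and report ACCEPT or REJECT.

S₀ = ε-closure({0}) = {0,1,2}
'b' @ 1: {3,4,6,8}
'd' @ 2: {1,2,5,7,9}  [accepting]
'b' @ 3: {3,4,6,8}
'd' @ 4: {1,2,5,7,9}  [accepting]
'b' @ 5: {3,4,6,8}
'd' @ 6: {1,2,5,7,9}  [accepting]
'b' @ 7: {3,4,6,8}
'd' @ 8: {1,2,5,7,9}  [accepting]
end set {1,2,5,7,9} — state 1 in

Answer: ACCEPT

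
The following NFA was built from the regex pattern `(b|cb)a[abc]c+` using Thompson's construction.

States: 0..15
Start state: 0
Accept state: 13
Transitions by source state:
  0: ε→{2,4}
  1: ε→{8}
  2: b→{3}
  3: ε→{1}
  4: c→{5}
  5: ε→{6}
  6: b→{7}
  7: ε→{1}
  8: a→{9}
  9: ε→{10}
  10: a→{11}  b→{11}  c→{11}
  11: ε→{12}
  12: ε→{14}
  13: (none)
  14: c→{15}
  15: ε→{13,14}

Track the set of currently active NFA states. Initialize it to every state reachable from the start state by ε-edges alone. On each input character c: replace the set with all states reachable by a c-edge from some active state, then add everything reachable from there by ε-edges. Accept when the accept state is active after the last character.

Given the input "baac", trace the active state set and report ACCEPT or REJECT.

Answer: ACCEPT

Derivation:
start: ε-closure({0}) = {0,2,4}
'b' @ 1: {1,3,8}
'a' @ 2: {9,10}
'a' @ 3: {11,12,14}
'c' @ 4: {13,14,15}  [accepting]
final: {13,14,15}; accept 13 in set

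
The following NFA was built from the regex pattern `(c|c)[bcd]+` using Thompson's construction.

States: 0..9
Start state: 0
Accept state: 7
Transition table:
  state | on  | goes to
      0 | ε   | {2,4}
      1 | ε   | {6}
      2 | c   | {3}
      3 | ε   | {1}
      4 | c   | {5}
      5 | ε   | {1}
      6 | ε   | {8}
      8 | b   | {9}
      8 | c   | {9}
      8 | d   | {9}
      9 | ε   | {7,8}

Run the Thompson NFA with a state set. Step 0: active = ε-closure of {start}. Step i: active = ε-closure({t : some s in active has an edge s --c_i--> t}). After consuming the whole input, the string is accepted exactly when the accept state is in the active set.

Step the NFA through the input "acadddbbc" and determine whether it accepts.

S₀ = ε-closure({0}) = {0,2,4}
'a' @ 1: {}  — no active states
rest 'cadddbbc' ignored (set empty)
final: {}; accept 7 not in set

Answer: REJECT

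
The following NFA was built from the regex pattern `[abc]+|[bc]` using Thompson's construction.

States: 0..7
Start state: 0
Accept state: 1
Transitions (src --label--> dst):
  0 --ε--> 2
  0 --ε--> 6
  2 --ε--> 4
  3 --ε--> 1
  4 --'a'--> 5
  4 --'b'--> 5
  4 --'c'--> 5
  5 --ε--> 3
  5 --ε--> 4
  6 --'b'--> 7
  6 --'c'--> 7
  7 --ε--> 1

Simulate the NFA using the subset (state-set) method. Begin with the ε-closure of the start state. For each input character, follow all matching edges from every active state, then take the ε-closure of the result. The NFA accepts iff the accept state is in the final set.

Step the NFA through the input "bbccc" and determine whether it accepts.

Answer: ACCEPT

Steps:
initial (ε-close {0}): {0,2,4,6}
'b' @ 1: {1,3,4,5,7}  ✓accept
'b' @ 2: {1,3,4,5}  ✓accept
'c' @ 3: {1,3,4,5}  ✓accept
'c' @ 4: {1,3,4,5}  ✓accept
'c' @ 5: {1,3,4,5}  ✓accept
end set {1,3,4,5} — state 1 in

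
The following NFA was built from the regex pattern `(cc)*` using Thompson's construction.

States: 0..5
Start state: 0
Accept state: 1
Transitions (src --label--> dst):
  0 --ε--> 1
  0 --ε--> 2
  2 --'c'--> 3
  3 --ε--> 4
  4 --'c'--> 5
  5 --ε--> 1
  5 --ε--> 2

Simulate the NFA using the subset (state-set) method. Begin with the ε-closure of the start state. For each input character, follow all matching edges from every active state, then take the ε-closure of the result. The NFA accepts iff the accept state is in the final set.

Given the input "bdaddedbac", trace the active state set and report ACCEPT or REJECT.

start: ε-closure({0}) = {0,1,2}
'b' @ 1: {}  — state set empty
rest 'daddedbac' ignored (set empty)
final: {}; accept 1 not in set

Answer: REJECT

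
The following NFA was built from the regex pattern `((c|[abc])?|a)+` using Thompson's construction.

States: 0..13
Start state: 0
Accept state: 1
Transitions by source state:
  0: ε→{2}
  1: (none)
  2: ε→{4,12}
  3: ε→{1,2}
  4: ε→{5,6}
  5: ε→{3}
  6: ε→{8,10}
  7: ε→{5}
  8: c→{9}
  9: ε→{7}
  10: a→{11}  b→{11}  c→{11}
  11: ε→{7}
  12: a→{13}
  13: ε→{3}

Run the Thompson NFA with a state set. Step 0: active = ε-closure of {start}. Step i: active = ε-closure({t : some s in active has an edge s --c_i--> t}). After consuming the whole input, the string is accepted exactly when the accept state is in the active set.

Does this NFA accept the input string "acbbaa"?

Answer: ACCEPT

Derivation:
start: ε-closure({0}) = {0,1,2,3,4,5,6,8,10,12}
'a' @ 1: {1,2,3,4,5,6,7,8,10,11,12,13}  [accepting]
'c' @ 2: {1,2,3,4,5,6,7,8,9,10,11,12}  [accepting]
'b' @ 3: {1,2,3,4,5,6,7,8,10,11,12}  [accepting]
'b' @ 4: {1,2,3,4,5,6,7,8,10,11,12}  [accepting]
'a' @ 5: {1,2,3,4,5,6,7,8,10,11,12,13}  [accepting]
'a' @ 6: {1,2,3,4,5,6,7,8,10,11,12,13}  [accepting]
final: {1,2,3,4,5,6,7,8,10,11,12,13}; accept 1 in set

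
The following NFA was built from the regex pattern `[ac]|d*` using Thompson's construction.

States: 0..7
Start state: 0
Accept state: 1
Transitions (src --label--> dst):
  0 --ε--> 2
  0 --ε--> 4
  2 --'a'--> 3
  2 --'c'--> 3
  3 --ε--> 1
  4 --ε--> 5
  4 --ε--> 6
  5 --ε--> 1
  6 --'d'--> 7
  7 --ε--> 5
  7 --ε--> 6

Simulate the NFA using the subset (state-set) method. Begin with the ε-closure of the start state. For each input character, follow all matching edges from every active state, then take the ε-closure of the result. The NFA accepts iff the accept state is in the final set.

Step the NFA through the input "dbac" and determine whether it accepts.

start: ε-closure({0}) = {0,1,2,4,5,6}
'd' @ 1: {1,5,6,7}  ✓accept
'b' @ 2: {}  — dead — no transitions
rest 'ac' ignored (set empty)
after full input: {}  (accept=1 not in)

Answer: REJECT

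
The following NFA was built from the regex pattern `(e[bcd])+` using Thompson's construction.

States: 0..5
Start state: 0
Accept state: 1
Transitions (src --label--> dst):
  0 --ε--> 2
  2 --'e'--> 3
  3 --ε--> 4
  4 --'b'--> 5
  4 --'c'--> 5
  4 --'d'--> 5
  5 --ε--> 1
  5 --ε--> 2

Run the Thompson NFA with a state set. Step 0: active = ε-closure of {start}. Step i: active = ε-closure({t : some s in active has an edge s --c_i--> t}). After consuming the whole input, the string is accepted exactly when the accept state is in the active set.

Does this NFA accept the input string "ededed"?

initial (ε-close {0}): {0,2}
'e' @ 1: {3,4}
'd' @ 2: {1,2,5}  ✓accept
'e' @ 3: {3,4}
'd' @ 4: {1,2,5}  ✓accept
'e' @ 5: {3,4}
'd' @ 6: {1,2,5}  ✓accept
after full input: {1,2,5}  (accept=1 in)

Answer: ACCEPT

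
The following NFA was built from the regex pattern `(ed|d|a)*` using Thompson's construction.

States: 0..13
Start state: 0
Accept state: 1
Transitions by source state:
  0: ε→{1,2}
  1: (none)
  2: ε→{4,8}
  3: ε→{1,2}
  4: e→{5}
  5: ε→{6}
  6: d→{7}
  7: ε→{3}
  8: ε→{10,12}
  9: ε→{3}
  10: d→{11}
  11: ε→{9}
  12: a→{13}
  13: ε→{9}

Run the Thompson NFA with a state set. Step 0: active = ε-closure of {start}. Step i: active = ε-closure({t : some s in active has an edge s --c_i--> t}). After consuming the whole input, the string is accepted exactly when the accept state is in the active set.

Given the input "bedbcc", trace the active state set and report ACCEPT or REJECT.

Answer: REJECT

Steps:
start: ε-closure({0}) = {0,1,2,4,8,10,12}
'b' @ 1: {}  — state set empty
rest 'edbcc' ignored (set empty)
end set {} — state 1 not in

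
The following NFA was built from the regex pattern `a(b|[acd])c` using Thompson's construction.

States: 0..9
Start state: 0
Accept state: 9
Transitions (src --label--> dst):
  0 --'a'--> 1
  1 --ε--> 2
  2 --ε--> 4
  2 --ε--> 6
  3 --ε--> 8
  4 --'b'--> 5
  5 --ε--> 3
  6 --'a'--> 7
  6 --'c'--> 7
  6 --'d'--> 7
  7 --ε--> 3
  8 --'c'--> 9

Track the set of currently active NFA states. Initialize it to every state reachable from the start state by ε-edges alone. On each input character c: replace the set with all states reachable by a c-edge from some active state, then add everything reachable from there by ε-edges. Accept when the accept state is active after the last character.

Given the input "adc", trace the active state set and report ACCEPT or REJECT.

Answer: ACCEPT

Trace:
S₀ = ε-closure({0}) = {0}
'a' @ 1: {1,2,4,6}
'd' @ 2: {3,7,8}
'c' @ 3: {9}  (accept∈set)
final: {9}; accept 9 in set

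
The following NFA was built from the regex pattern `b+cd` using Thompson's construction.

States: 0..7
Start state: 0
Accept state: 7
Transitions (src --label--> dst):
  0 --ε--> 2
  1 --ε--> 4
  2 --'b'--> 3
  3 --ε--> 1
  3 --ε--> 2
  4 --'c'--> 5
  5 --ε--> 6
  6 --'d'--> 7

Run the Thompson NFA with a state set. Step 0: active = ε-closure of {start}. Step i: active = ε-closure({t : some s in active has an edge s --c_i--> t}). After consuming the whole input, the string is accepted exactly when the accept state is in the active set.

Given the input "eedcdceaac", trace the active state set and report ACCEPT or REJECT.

Answer: REJECT

Derivation:
S₀ = ε-closure({0}) = {0,2}
'e' @ 1: {}  — state set empty
rest 'edcdceaac' ignored (set empty)
end set {} — state 7 not in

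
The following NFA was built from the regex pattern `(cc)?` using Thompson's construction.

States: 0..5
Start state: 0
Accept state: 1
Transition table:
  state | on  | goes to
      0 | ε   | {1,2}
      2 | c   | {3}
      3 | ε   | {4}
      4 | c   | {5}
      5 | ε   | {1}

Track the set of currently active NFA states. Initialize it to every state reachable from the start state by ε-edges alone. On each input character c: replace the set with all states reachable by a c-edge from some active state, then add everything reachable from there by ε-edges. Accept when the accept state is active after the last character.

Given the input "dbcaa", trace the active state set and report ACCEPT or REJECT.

Answer: REJECT

Steps:
start: ε-closure({0}) = {0,1,2}
'd' @ 1: {}  — state set empty
rest 'bcaa' ignored (set empty)
end set {} — state 1 not in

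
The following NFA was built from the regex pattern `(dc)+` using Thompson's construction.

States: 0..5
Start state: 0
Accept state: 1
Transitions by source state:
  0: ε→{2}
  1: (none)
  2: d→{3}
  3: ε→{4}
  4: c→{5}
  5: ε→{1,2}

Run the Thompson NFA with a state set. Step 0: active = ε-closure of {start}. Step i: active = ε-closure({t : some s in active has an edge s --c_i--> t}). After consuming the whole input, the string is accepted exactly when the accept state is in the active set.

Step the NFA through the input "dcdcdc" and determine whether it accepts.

S₀ = ε-closure({0}) = {0,2}
'd' @ 1: {3,4}
'c' @ 2: {1,2,5}  [accepting]
'd' @ 3: {3,4}
'c' @ 4: {1,2,5}  [accepting]
'd' @ 5: {3,4}
'c' @ 6: {1,2,5}  [accepting]
final: {1,2,5}; accept 1 in set

Answer: ACCEPT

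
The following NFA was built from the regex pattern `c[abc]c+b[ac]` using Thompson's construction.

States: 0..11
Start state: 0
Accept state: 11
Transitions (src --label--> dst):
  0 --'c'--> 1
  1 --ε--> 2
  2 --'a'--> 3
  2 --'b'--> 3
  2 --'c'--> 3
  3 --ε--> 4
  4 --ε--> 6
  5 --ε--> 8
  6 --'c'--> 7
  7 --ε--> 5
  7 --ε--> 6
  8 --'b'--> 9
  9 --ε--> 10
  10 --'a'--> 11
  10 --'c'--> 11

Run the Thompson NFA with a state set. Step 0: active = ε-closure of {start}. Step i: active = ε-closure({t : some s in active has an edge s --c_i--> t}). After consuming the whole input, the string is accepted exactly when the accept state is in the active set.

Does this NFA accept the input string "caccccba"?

Answer: ACCEPT

Trace:
initial (ε-close {0}): {0}
'c' @ 1: {1,2}
'a' @ 2: {3,4,6}
'c' @ 3: {5,6,7,8}
'c' @ 4: {5,6,7,8}
'c' @ 5: {5,6,7,8}
'c' @ 6: {5,6,7,8}
'b' @ 7: {9,10}
'a' @ 8: {11}  (accept∈set)
final: {11}; accept 11 in set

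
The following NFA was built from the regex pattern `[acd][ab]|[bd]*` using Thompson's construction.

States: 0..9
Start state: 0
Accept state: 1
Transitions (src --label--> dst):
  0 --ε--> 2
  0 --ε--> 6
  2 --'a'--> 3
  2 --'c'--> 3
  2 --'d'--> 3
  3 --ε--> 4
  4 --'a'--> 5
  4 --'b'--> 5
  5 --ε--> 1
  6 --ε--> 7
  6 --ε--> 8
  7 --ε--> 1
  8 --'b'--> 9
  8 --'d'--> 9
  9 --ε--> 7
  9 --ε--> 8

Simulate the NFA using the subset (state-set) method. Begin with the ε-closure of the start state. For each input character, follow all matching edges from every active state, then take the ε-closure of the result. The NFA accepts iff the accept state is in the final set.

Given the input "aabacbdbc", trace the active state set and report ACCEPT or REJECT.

Answer: REJECT

Steps:
initial (ε-close {0}): {0,1,2,6,7,8}
'a' @ 1: {3,4}
'a' @ 2: {1,5}  (accept∈set)
'b' @ 3: {}  — no active states
rest 'acbdbc' ignored (set empty)
after full input: {}  (accept=1 not in)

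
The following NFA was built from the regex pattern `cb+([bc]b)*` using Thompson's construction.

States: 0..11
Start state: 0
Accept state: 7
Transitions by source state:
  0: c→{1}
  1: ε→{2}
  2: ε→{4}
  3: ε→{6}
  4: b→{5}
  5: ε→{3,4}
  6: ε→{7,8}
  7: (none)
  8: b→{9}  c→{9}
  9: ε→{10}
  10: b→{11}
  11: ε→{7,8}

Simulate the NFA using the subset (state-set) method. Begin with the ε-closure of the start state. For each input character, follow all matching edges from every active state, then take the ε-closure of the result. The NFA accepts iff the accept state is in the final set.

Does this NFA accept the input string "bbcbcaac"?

initial (ε-close {0}): {0}
'b' @ 1: {}  — state set empty
rest 'bcbcaac' ignored (set empty)
final: {}; accept 7 not in set

Answer: REJECT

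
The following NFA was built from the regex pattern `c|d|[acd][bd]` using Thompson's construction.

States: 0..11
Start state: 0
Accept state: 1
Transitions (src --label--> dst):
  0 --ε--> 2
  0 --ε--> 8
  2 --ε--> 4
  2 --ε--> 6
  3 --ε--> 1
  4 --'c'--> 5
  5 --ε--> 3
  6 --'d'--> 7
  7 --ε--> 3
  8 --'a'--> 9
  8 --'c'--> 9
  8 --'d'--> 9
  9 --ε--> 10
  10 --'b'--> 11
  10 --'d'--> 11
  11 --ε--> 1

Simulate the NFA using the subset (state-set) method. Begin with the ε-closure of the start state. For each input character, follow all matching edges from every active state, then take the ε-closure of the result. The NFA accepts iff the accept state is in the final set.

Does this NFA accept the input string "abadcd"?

initial (ε-close {0}): {0,2,4,6,8}
'a' @ 1: {9,10}
'b' @ 2: {1,11}  [accepting]
'a' @ 3: {}  — no active states
rest 'dcd' ignored (set empty)
end set {} — state 1 not in

Answer: REJECT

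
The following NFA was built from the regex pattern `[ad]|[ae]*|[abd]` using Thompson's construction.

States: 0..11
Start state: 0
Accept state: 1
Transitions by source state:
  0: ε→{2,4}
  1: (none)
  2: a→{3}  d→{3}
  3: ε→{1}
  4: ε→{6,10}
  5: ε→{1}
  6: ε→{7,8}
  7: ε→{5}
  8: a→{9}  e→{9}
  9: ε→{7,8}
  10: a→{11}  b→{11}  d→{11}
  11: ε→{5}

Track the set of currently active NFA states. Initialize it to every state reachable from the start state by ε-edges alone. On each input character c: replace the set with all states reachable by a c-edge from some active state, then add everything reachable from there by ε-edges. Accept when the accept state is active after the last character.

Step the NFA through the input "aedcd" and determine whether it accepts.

Answer: REJECT

Steps:
initial (ε-close {0}): {0,1,2,4,5,6,7,8,10}
'a' @ 1: {1,3,5,7,8,9,11}  ✓accept
'e' @ 2: {1,5,7,8,9}  ✓accept
'd' @ 3: {}  — dead — no transitions
rest 'cd' ignored (set empty)
final: {}; accept 1 not in set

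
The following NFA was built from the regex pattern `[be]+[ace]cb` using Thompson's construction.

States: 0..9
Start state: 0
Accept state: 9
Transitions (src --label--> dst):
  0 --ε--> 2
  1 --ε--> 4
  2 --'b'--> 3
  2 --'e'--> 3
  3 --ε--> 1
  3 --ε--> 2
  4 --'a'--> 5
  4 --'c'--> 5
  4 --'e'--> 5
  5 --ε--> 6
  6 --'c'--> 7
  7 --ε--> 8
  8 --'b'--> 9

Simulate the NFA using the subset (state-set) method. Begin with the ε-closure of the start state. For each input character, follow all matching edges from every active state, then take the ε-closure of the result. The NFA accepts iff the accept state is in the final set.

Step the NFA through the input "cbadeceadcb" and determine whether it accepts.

S₀ = ε-closure({0}) = {0,2}
'c' @ 1: {}  — dead — no transitions
rest 'badeceadcb' ignored (set empty)
end set {} — state 9 not in

Answer: REJECT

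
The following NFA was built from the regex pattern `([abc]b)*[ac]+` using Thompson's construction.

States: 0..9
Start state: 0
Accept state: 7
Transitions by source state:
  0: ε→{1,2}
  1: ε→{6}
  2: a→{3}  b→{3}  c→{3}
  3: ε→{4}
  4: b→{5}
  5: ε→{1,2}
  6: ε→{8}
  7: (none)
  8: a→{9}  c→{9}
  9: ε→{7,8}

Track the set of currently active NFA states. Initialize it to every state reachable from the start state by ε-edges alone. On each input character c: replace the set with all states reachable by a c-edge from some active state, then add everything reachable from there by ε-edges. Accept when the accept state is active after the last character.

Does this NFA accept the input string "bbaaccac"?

Answer: ACCEPT

Derivation:
initial (ε-close {0}): {0,1,2,6,8}
'b' @ 1: {3,4}
'b' @ 2: {1,2,5,6,8}
'a' @ 3: {3,4,7,8,9}  (accept∈set)
'a' @ 4: {7,8,9}  (accept∈set)
'c' @ 5: {7,8,9}  (accept∈set)
'c' @ 6: {7,8,9}  (accept∈set)
'a' @ 7: {7,8,9}  (accept∈set)
'c' @ 8: {7,8,9}  (accept∈set)
after full input: {7,8,9}  (accept=7 in)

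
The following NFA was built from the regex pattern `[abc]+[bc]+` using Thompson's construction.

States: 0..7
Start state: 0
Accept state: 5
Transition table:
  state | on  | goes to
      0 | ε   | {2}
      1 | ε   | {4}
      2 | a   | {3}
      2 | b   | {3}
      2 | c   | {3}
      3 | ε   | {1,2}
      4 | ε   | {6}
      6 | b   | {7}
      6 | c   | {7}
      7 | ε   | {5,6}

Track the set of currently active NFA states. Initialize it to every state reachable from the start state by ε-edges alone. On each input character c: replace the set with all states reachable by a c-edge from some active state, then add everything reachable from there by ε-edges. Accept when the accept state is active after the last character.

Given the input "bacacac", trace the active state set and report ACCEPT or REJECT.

Answer: ACCEPT

Steps:
S₀ = ε-closure({0}) = {0,2}
'b' @ 1: {1,2,3,4,6}
'a' @ 2: {1,2,3,4,6}
'c' @ 3: {1,2,3,4,5,6,7}  ✓accept
'a' @ 4: {1,2,3,4,6}
'c' @ 5: {1,2,3,4,5,6,7}  ✓accept
'a' @ 6: {1,2,3,4,6}
'c' @ 7: {1,2,3,4,5,6,7}  ✓accept
after full input: {1,2,3,4,5,6,7}  (accept=5 in)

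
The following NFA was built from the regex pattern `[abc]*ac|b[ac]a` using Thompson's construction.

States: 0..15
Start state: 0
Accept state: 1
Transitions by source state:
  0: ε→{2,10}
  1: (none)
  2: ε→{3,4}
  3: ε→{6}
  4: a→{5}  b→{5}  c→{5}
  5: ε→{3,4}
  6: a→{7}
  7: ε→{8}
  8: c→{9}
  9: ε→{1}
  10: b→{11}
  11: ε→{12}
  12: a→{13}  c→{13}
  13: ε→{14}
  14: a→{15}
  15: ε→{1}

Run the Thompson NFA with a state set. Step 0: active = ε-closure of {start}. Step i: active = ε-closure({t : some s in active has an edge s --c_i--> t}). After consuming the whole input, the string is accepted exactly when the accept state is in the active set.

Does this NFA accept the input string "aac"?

Answer: ACCEPT

Trace:
start: ε-closure({0}) = {0,2,3,4,6,10}
'a' @ 1: {3,4,5,6,7,8}
'a' @ 2: {3,4,5,6,7,8}
'c' @ 3: {1,3,4,5,6,9}  ✓accept
end set {1,3,4,5,6,9} — state 1 in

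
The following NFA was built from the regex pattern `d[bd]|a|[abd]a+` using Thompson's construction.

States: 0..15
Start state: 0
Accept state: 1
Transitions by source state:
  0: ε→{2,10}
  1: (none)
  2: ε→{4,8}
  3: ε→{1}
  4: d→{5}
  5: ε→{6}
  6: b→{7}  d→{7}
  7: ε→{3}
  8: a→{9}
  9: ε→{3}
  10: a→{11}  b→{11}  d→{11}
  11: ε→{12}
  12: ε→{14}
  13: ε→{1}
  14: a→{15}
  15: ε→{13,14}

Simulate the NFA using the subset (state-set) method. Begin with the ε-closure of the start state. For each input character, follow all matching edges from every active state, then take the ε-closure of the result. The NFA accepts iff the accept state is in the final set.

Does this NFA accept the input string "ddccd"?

start: ε-closure({0}) = {0,2,4,8,10}
'd' @ 1: {5,6,11,12,14}
'd' @ 2: {1,3,7}  (accept∈set)
'c' @ 3: {}  — no active states
rest 'cd' ignored (set empty)
after full input: {}  (accept=1 not in)

Answer: REJECT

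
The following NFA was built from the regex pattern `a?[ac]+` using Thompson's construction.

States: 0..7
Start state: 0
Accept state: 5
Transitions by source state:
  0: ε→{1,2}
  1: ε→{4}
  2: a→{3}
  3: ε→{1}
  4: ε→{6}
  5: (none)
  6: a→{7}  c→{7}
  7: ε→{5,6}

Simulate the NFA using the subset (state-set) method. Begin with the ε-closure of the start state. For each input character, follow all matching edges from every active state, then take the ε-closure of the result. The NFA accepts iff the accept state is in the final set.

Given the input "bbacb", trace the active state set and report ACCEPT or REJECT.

start: ε-closure({0}) = {0,1,2,4,6}
'b' @ 1: {}  — dead — no transitions
rest 'bacb' ignored (set empty)
after full input: {}  (accept=5 not in)

Answer: REJECT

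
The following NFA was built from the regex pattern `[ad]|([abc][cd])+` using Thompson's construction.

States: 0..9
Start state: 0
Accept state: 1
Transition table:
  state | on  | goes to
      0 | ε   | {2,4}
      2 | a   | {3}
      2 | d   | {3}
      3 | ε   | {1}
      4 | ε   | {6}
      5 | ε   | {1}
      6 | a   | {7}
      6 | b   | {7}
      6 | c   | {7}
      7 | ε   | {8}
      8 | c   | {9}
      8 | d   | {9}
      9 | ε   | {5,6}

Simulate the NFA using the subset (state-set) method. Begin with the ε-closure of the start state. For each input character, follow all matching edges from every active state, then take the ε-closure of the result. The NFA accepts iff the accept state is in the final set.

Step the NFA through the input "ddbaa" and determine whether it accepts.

Answer: REJECT

Derivation:
S₀ = ε-closure({0}) = {0,2,4,6}
'd' @ 1: {1,3}  [accepting]
'd' @ 2: {}  — dead — no transitions
rest 'baa' ignored (set empty)
after full input: {}  (accept=1 not in)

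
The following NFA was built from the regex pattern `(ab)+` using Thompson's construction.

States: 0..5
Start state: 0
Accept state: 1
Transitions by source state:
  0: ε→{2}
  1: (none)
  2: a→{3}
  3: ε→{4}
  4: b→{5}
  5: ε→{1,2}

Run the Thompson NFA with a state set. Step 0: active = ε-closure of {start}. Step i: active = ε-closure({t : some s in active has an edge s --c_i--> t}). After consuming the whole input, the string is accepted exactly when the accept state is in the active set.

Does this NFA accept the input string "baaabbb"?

S₀ = ε-closure({0}) = {0,2}
'b' @ 1: {}  — state set empty
rest 'aaabbb' ignored (set empty)
end set {} — state 1 not in

Answer: REJECT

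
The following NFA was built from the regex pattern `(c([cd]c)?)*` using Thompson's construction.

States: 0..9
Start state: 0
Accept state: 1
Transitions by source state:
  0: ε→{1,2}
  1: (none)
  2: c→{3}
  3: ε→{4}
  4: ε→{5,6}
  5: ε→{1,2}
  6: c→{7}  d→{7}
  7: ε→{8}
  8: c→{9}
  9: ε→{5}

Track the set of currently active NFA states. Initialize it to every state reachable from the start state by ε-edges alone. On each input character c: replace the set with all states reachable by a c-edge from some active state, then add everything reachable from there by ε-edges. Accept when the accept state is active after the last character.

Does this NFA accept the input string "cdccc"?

start: ε-closure({0}) = {0,1,2}
'c' @ 1: {1,2,3,4,5,6}  (accept∈set)
'd' @ 2: {7,8}
'c' @ 3: {1,2,5,9}  (accept∈set)
'c' @ 4: {1,2,3,4,5,6}  (accept∈set)
'c' @ 5: {1,2,3,4,5,6,7,8}  (accept∈set)
end set {1,2,3,4,5,6,7,8} — state 1 in

Answer: ACCEPT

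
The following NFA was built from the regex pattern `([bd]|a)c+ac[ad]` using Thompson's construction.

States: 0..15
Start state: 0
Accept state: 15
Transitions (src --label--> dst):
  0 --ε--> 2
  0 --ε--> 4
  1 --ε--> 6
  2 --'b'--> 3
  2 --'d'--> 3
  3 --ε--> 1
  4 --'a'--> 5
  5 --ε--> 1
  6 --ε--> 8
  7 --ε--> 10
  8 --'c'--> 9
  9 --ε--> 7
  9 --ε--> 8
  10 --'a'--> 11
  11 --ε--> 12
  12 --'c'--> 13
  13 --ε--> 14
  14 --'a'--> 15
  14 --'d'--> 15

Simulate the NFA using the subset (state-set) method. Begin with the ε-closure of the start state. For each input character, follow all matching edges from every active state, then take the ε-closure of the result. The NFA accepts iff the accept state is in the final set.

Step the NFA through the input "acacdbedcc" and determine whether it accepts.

Answer: REJECT

Trace:
initial (ε-close {0}): {0,2,4}
'a' @ 1: {1,5,6,8}
'c' @ 2: {7,8,9,10}
'a' @ 3: {11,12}
'c' @ 4: {13,14}
'd' @ 5: {15}  ✓accept
'b' @ 6: {}  — no active states
rest 'edcc' ignored (set empty)
after full input: {}  (accept=15 not in)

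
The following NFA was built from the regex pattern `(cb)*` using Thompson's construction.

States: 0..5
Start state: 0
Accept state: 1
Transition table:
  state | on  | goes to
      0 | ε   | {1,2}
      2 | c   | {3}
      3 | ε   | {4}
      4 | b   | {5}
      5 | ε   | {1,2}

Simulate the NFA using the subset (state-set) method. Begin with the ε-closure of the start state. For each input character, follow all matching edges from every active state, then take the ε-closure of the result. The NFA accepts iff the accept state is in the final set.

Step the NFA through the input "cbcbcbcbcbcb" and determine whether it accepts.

Answer: ACCEPT

Trace:
S₀ = ε-closure({0}) = {0,1,2}
'c' @ 1: {3,4}
'b' @ 2: {1,2,5}  [accepting]
'c' @ 3: {3,4}
'b' @ 4: {1,2,5}  [accepting]
'c' @ 5: {3,4}
'b' @ 6: {1,2,5}  [accepting]
'c' @ 7: {3,4}
'b' @ 8: {1,2,5}  [accepting]
'c' @ 9: {3,4}
'b' @ 10: {1,2,5}  [accepting]
'c' @ 11: {3,4}
'b' @ 12: {1,2,5}  [accepting]
end set {1,2,5} — state 1 in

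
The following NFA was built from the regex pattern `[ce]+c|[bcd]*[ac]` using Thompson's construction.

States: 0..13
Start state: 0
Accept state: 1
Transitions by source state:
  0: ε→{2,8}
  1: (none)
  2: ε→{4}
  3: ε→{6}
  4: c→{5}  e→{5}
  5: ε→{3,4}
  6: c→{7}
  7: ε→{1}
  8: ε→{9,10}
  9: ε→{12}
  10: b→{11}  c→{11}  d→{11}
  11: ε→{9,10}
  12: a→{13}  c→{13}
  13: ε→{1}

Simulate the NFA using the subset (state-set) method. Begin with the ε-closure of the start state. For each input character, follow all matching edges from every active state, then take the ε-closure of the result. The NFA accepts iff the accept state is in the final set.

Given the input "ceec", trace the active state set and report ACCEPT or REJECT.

Answer: ACCEPT

Steps:
start: ε-closure({0}) = {0,2,4,8,9,10,12}
'c' @ 1: {1,3,4,5,6,9,10,11,12,13}  (accept∈set)
'e' @ 2: {3,4,5,6}
'e' @ 3: {3,4,5,6}
'c' @ 4: {1,3,4,5,6,7}  (accept∈set)
end set {1,3,4,5,6,7} — state 1 in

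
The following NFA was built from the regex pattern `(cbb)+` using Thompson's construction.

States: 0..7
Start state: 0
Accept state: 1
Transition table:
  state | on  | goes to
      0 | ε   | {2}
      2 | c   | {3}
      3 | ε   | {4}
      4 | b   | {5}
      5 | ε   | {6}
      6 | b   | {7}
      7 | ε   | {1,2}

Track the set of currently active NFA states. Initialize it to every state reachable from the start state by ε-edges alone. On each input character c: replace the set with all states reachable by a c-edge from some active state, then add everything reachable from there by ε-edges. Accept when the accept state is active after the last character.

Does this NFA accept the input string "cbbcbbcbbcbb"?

Answer: ACCEPT

Steps:
initial (ε-close {0}): {0,2}
'c' @ 1: {3,4}
'b' @ 2: {5,6}
'b' @ 3: {1,2,7}  ✓accept
'c' @ 4: {3,4}
'b' @ 5: {5,6}
'b' @ 6: {1,2,7}  ✓accept
'c' @ 7: {3,4}
'b' @ 8: {5,6}
'b' @ 9: {1,2,7}  ✓accept
'c' @ 10: {3,4}
'b' @ 11: {5,6}
'b' @ 12: {1,2,7}  ✓accept
final: {1,2,7}; accept 1 in set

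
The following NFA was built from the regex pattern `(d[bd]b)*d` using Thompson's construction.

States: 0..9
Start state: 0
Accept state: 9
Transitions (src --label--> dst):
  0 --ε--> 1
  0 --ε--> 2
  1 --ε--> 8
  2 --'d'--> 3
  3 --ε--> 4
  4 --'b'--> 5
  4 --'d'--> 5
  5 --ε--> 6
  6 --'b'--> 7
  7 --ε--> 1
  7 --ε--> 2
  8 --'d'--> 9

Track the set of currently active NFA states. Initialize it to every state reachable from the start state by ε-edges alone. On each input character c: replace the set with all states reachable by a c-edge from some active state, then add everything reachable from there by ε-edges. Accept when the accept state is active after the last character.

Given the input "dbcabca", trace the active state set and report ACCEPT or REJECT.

Answer: REJECT

Trace:
initial (ε-close {0}): {0,1,2,8}
'd' @ 1: {3,4,9}  ✓accept
'b' @ 2: {5,6}
'c' @ 3: {}  — dead — no transitions
rest 'abca' ignored (set empty)
end set {} — state 9 not in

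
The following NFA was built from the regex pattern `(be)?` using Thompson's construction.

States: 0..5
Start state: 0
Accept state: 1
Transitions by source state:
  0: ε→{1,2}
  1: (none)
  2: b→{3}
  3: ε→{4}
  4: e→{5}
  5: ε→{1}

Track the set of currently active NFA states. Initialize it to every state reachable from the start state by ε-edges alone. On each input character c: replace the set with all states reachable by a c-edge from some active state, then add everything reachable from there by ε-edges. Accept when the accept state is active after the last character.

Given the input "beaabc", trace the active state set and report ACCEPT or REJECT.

start: ε-closure({0}) = {0,1,2}
'b' @ 1: {3,4}
'e' @ 2: {1,5}  (accept∈set)
'a' @ 3: {}  — state set empty
rest 'abc' ignored (set empty)
final: {}; accept 1 not in set

Answer: REJECT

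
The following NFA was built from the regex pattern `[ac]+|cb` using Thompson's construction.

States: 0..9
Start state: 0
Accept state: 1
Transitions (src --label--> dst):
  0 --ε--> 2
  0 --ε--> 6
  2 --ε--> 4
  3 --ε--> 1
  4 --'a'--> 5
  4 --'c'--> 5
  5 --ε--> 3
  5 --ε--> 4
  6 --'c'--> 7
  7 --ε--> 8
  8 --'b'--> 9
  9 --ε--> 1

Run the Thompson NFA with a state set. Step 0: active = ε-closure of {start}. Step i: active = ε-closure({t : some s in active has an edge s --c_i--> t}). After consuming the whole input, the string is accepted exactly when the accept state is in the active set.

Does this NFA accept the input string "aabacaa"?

Answer: REJECT

Steps:
initial (ε-close {0}): {0,2,4,6}
'a' @ 1: {1,3,4,5}  ✓accept
'a' @ 2: {1,3,4,5}  ✓accept
'b' @ 3: {}  — no active states
rest 'acaa' ignored (set empty)
after full input: {}  (accept=1 not in)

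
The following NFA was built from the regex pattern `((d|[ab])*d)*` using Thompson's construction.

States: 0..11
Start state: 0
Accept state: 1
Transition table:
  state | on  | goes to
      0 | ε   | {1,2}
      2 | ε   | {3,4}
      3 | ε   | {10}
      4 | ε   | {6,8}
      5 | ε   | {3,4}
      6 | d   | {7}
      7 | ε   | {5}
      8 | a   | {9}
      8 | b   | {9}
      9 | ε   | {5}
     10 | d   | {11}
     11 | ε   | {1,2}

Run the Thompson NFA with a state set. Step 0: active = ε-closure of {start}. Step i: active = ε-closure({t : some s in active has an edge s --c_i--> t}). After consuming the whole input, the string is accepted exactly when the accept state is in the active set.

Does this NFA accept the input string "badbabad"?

S₀ = ε-closure({0}) = {0,1,2,3,4,6,8,10}
'b' @ 1: {3,4,5,6,8,9,10}
'a' @ 2: {3,4,5,6,8,9,10}
'd' @ 3: {1,2,3,4,5,6,7,8,10,11}  ✓accept
'b' @ 4: {3,4,5,6,8,9,10}
'a' @ 5: {3,4,5,6,8,9,10}
'b' @ 6: {3,4,5,6,8,9,10}
'a' @ 7: {3,4,5,6,8,9,10}
'd' @ 8: {1,2,3,4,5,6,7,8,10,11}  ✓accept
after full input: {1,2,3,4,5,6,7,8,10,11}  (accept=1 in)

Answer: ACCEPT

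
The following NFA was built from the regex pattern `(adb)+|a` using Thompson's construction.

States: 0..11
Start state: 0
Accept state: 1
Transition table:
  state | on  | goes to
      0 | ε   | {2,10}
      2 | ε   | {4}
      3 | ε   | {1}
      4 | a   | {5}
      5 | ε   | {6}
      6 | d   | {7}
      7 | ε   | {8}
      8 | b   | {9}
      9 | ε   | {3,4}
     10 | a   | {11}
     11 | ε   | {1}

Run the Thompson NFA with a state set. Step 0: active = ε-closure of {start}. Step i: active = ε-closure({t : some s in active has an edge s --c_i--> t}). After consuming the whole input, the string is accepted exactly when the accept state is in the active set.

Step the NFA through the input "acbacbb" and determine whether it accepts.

S₀ = ε-closure({0}) = {0,2,4,10}
'a' @ 1: {1,5,6,11}  [accepting]
'c' @ 2: {}  — dead — no transitions
rest 'bacbb' ignored (set empty)
final: {}; accept 1 not in set

Answer: REJECT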